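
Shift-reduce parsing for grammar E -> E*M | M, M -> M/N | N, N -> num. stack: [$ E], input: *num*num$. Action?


shift '*' to continue E -> E*M
Action: shift


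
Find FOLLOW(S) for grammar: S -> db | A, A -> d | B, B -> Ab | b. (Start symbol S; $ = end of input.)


$ ∈ FOLLOW(S). For each A -> αBβ: add FIRST(β)\{ε} to FOLLOW(B); if β nullable, add FOLLOW(A).
FOLLOW(S) = {$}


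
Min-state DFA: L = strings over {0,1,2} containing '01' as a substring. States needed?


KMP-style automaton: 2 progress states + 1 absorbing accept = 3
Minimal DFA: 3 states


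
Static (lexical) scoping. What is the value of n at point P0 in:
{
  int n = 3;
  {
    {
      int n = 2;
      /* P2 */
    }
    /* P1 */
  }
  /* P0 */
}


n declared in the same block as P0
n = 3


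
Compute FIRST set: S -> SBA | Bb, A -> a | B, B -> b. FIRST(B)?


Per alternative of B: FIRST(b) = {b}
FIRST(B) = {b}


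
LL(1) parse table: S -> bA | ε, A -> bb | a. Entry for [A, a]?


For [A, a]: 'a' ∈ FIRST(a)
Entry: A -> a


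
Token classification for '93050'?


Pattern: digits only
Type: INTEGER_LITERAL


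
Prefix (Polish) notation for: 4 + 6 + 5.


left-to-right (same/higher precedence on left): tree is (+ (+ 4 6) 5)
Prefix: + + 4 6 5


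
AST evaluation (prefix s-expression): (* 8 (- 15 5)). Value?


Evaluate inner: (- 15 5) = 10
Evaluate root: (* 8 10) = 80
Result: 80


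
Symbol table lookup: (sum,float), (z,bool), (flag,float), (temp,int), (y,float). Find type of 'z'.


Lookup 'z' → type bool


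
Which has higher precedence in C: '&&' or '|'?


'|' is bitwise OR (level 3); '&&' is logical AND (level 2)
Higher level binds tighter
'|' has higher precedence than '&&'


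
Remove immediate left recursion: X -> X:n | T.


Left-recursive alternatives: X:n; non-recursive: T
Introduce X': X -> TX', X' -> :nX' | ε


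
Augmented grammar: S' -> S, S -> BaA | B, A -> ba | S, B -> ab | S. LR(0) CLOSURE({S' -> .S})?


Start: S' -> .S
For each item with dot before a nonterminal B, add B -> .γ for every B-production
Closure: [S' -> .S, S -> .BaA, S -> .B, B -> .ab, B -> .S]


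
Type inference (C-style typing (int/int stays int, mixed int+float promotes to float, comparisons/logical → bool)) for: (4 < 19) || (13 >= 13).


Operand types: bool || bool
Rule: logical operators take bool operands and yield bool
Result type: bool


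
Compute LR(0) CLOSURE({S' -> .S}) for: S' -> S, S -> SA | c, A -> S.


Start: S' -> .S
For each item with dot before a nonterminal B, add B -> .γ for every B-production
Closure: [S' -> .S, S -> .SA, S -> .c]


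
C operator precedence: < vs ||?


'<' is relational (level 7); '||' is logical OR (level 1)
Higher level binds tighter
'<' has higher precedence than '||'


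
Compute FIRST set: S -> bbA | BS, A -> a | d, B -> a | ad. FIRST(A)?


Per alternative of A: FIRST(a) = {a}; FIRST(d) = {d}
FIRST(A) = {a, d}


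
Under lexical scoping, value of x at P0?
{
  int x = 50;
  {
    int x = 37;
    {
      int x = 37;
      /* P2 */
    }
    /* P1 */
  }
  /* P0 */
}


x declared in the same block as P0
x = 50


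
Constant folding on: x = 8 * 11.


8 * 11 = 88 at compile time
Optimized: x = 88


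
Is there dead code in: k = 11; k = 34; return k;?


first assignment to k is overwritten before any read
Dead: 'k = 11'


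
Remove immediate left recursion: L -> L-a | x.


Left-recursive alternatives: L-a; non-recursive: x
Introduce L': L -> xL', L' -> -aL' | ε


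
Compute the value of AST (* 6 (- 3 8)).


Evaluate inner: (- 3 8) = -5
Evaluate root: (* 6 -5) = -30
Result: -30


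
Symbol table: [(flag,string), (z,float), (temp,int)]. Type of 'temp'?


Lookup 'temp' → type int


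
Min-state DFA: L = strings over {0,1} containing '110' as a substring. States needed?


KMP-style automaton: 3 progress states + 1 absorbing accept = 4
Minimal DFA: 4 states


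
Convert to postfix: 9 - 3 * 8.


* has higher precedence, evaluate 3*8 first
Postfix: 9 3 8 * -


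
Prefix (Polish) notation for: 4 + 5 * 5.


'*' binds tighter: tree is (+ 4 (* 5 5))
Prefix: + 4 * 5 5


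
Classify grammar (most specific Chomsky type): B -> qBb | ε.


Single nonterminal LHS, but q^n b^n is not regular
Classification: Type 2 (Context-Free)


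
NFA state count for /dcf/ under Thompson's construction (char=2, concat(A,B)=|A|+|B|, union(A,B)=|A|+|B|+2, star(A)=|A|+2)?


Syntax tree has 3 char leaf(s), 0 union(s), 0 star(s)
chars contribute 3×2 = 6; each union adds +2; each star adds +2
Total: 6 + 0 + 0 = 6 states


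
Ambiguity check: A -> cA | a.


right-linear, alternatives start with distinct terminals 'c' vs 'a': unique leftmost derivation
Unambiguous


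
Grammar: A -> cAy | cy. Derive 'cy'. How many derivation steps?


Derivation: A => cy
Steps: 1


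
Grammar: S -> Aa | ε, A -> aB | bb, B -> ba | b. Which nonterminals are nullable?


A nonterminal is nullable iff some alternative derives ε (directly, or every symbol in it is nullable)
Nullable: {S}


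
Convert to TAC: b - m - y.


Break into single-operator statements:
t1 = b - m
t2 = t1 - y


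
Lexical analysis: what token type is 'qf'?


Pattern: letter/underscore followed by alphanumerics, not a keyword
Type: IDENTIFIER


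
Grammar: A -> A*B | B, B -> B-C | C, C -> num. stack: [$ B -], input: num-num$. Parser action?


no handle; shift 'num'
Action: shift


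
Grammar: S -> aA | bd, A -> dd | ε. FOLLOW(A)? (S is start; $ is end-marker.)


$ ∈ FOLLOW(S). For each A -> αBβ: add FIRST(β)\{ε} to FOLLOW(B); if β nullable, add FOLLOW(A).
FOLLOW(A) = {$}


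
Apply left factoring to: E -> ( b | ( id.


Common prefix: '('
Factored: E -> ( E', E' -> b | id


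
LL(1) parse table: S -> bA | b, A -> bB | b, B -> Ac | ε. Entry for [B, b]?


For [B, b]: 'b' ∈ FIRST(Ac)
Entry: B -> Ac


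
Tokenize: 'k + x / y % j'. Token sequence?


Scan left to right, longest-match per lexeme
Tokens: ID(k), OP(+), ID(x), OP(/), ID(y), OP(%), ID(j)


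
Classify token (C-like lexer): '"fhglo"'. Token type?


Pattern: double-quoted sequence
Type: STRING_LITERAL


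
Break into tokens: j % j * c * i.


Scan left to right, longest-match per lexeme
Tokens: ID(j), OP(%), ID(j), OP(*), ID(c), OP(*), ID(i)


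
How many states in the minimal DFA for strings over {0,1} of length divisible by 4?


Track length mod 4: states 0..3, accept at 0
Minimal DFA: 4 states


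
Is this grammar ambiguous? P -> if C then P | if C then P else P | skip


dangling else: 'if C then if C then skip else skip' parses two ways
Ambiguous


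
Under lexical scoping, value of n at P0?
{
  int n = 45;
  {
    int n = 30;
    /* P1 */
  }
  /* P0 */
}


n declared in the same block as P0
n = 45


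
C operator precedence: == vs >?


'>' is relational (level 7); '==' is equality (level 6)
Higher level binds tighter
'>' has higher precedence than '=='


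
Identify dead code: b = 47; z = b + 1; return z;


b is read by z's definition; z is returned
No dead code


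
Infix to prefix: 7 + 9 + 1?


left-to-right (same/higher precedence on left): tree is (+ (+ 7 9) 1)
Prefix: + + 7 9 1


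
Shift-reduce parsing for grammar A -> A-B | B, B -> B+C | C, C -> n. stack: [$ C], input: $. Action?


'C' (not preceded by B+) is the handle for B -> C
Action: reduce (B -> C)


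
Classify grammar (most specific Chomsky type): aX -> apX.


LHS has context (more than one symbol) and |LHS| ≤ |RHS|
Classification: Type 1 (Context-Sensitive)


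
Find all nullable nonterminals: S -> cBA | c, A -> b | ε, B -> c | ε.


A nonterminal is nullable iff some alternative derives ε (directly, or every symbol in it is nullable)
Nullable: {A, B}


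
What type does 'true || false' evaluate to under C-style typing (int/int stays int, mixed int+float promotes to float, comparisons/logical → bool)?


Operand types: bool || bool
Rule: logical operators take bool operands and yield bool
Result type: bool


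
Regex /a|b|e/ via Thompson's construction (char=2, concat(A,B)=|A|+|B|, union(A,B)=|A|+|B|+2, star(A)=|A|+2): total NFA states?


Syntax tree has 3 char leaf(s), 2 union(s), 0 star(s)
chars contribute 3×2 = 6; each union adds +2; each star adds +2
Total: 6 + 4 + 0 = 10 states


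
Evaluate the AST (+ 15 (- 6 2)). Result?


Evaluate inner: (- 6 2) = 4
Evaluate root: (+ 15 4) = 19
Result: 19


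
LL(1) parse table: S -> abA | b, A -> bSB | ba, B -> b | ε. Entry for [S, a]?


For [S, a]: 'a' ∈ FIRST(abA)
Entry: S -> abA


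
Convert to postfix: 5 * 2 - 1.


Left to right (same or higher precedence on left)
Postfix: 5 2 * 1 -


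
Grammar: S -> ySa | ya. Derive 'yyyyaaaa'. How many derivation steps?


Derivation: S => ySa => yySaa => yyySaaa => yyyyaaaa
Steps: 4


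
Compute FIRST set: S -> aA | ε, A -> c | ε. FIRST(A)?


Per alternative of A: FIRST(c) = {c}; FIRST(ε) = {ε}
FIRST(A) = {c, ε}


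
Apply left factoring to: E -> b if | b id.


Common prefix: 'b'
Factored: E -> b E', E' -> if | id


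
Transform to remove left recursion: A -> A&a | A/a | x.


Left-recursive alternatives: A&a, A/a; non-recursive: x
Introduce A': A -> xA', A' -> &aA' | /aA' | ε


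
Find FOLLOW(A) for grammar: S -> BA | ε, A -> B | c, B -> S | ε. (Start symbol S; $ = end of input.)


$ ∈ FOLLOW(S). For each A -> αBβ: add FIRST(β)\{ε} to FOLLOW(B); if β nullable, add FOLLOW(A).
FOLLOW(A) = {$, c}


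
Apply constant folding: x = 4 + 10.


4 + 10 = 14 at compile time
Optimized: x = 14


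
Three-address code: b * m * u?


Break into single-operator statements:
t1 = b * m
t2 = t1 * u


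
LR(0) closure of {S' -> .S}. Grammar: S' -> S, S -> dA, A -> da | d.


Start: S' -> .S
For each item with dot before a nonterminal B, add B -> .γ for every B-production
Closure: [S' -> .S, S -> .dA]


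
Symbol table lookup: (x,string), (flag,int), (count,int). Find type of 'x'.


Lookup 'x' → type string


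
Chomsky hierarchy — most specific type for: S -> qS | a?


Right-linear: every RHS is a terminal or a terminal followed by one nonterminal
Classification: Type 3 (Regular)


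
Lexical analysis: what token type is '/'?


Pattern: operator symbol
Type: OPERATOR


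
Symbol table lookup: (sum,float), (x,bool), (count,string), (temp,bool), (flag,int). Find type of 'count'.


Lookup 'count' → type string


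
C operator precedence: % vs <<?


'%' is multiplicative (level 10); '<<' is shift (level 8)
Higher level binds tighter
'%' has higher precedence than '<<'


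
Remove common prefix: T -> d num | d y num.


Common prefix: 'd'
Factored: T -> d T', T' -> num | y num


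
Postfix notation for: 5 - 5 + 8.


Left to right (same or higher precedence on left)
Postfix: 5 5 - 8 +


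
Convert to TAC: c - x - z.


Break into single-operator statements:
t1 = c - x
t2 = t1 - z


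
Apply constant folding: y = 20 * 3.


20 * 3 = 60 at compile time
Optimized: y = 60


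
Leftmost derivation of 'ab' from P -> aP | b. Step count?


Derivation: P => aP => ab
Steps: 2


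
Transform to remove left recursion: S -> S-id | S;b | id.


Left-recursive alternatives: S-id, S;b; non-recursive: id
Introduce S': S -> idS', S' -> -idS' | ;bS' | ε


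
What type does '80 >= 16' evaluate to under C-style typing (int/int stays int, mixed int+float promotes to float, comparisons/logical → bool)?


Operand types: int >= int
Rule: comparison yields bool
Result type: bool


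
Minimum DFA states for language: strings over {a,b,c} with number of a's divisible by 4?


Track (count of a) mod 4: states 0..3, accept at 0
Minimal DFA: 4 states


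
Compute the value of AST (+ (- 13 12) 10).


Evaluate inner: (- 13 12) = 1
Evaluate root: (+ 1 10) = 11
Result: 11


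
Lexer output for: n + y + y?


Scan left to right, longest-match per lexeme
Tokens: ID(n), OP(+), ID(y), OP(+), ID(y)


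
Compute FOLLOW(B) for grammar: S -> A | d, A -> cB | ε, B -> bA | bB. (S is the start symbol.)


$ ∈ FOLLOW(S). For each A -> αBβ: add FIRST(β)\{ε} to FOLLOW(B); if β nullable, add FOLLOW(A).
FOLLOW(B) = {$}


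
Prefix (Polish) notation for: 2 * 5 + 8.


left-to-right (same/higher precedence on left): tree is (+ (* 2 5) 8)
Prefix: + * 2 5 8


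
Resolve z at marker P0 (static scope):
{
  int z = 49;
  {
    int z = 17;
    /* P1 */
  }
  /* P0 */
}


z declared in the same block as P0
z = 49


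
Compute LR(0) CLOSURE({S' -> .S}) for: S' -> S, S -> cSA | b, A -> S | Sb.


Start: S' -> .S
For each item with dot before a nonterminal B, add B -> .γ for every B-production
Closure: [S' -> .S, S -> .cSA, S -> .b]


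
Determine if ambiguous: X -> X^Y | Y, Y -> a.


precedence layered via separate nonterminal Y: deterministic
Unambiguous


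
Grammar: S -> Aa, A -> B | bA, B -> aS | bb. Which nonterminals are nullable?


A nonterminal is nullable iff some alternative derives ε (directly, or every symbol in it is nullable)
Nullable: {}


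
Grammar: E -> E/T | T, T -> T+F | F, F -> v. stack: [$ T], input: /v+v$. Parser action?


lookahead ∉ {+} so T won't extend; reduce E -> T
Action: reduce (E -> T)


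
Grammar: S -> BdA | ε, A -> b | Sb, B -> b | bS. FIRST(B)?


Per alternative of B: FIRST(b) = {b}; FIRST(bS) = {b}
FIRST(B) = {b}


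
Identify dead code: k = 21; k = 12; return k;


first assignment to k is overwritten before any read
Dead: 'k = 21'


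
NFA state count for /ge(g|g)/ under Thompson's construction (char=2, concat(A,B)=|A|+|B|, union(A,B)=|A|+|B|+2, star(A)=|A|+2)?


Syntax tree has 4 char leaf(s), 1 union(s), 0 star(s)
chars contribute 4×2 = 8; each union adds +2; each star adds +2
Total: 8 + 2 + 0 = 10 states


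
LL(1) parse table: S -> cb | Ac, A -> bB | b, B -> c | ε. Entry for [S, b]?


For [S, b]: 'b' ∈ FIRST(Ac)
Entry: S -> Ac


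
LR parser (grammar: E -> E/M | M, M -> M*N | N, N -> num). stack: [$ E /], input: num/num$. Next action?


no handle ('E/' is not any RHS); shift 'num'
Action: shift


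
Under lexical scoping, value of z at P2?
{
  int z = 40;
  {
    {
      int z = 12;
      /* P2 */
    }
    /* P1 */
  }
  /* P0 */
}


z declared in the same block as P2
z = 12


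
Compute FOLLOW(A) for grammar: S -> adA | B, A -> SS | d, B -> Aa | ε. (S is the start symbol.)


$ ∈ FOLLOW(S). For each A -> αBβ: add FIRST(β)\{ε} to FOLLOW(B); if β nullable, add FOLLOW(A).
FOLLOW(A) = {$, a, d}


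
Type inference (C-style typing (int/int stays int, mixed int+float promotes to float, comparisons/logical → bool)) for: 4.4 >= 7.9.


Operand types: float >= float
Rule: comparison yields bool
Result type: bool


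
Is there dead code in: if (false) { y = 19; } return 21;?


condition is constant false, so the whole block is unreachable
Dead: 'if (false) { y = 19; }'


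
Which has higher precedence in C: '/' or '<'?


'/' is multiplicative (level 10); '<' is relational (level 7)
Higher level binds tighter
'/' has higher precedence than '<'


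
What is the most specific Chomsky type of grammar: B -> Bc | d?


Left-linear: every RHS is a terminal or one nonterminal followed by a terminal
Classification: Type 3 (Regular)


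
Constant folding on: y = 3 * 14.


3 * 14 = 42 at compile time
Optimized: y = 42


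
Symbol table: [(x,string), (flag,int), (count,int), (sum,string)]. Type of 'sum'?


Lookup 'sum' → type string


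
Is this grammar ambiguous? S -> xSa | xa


balanced x^n…a^n: each string has a unique parse
Unambiguous


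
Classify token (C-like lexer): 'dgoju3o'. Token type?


Pattern: letter/underscore followed by alphanumerics, not a keyword
Type: IDENTIFIER


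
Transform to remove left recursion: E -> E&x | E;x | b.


Left-recursive alternatives: E&x, E;x; non-recursive: b
Introduce E': E -> bE', E' -> &xE' | ;xE' | ε


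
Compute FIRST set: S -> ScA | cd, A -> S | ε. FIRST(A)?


Per alternative of A: FIRST(S) = {c}; FIRST(ε) = {ε}
FIRST(A) = {c, ε}


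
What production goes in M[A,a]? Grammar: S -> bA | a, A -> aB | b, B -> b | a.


For [A, a]: 'a' ∈ FIRST(aB)
Entry: A -> aB


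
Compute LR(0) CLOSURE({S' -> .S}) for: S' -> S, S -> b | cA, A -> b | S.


Start: S' -> .S
For each item with dot before a nonterminal B, add B -> .γ for every B-production
Closure: [S' -> .S, S -> .b, S -> .cA]


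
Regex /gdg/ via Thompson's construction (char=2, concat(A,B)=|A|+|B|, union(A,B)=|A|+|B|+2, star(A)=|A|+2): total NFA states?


Syntax tree has 3 char leaf(s), 0 union(s), 0 star(s)
chars contribute 3×2 = 6; each union adds +2; each star adds +2
Total: 6 + 0 + 0 = 6 states


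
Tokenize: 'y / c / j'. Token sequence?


Scan left to right, longest-match per lexeme
Tokens: ID(y), OP(/), ID(c), OP(/), ID(j)


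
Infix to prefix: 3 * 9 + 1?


left-to-right (same/higher precedence on left): tree is (+ (* 3 9) 1)
Prefix: + * 3 9 1


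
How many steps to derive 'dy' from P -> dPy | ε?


Derivation: P => dPy => dy
Steps: 2


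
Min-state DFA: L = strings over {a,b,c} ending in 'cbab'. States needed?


Track the longest suffix of input matching a prefix of 'cbab': 5 classes (prefixes of length 0..4)
Minimal DFA: 5 states


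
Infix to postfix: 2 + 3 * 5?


* has higher precedence, evaluate 3*5 first
Postfix: 2 3 5 * +


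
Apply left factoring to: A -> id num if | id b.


Common prefix: 'id'
Factored: A -> id A', A' -> num if | b


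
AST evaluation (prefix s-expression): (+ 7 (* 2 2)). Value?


Evaluate inner: (* 2 2) = 4
Evaluate root: (+ 7 4) = 11
Result: 11


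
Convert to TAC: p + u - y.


Break into single-operator statements:
t1 = p + u
t2 = t1 - y


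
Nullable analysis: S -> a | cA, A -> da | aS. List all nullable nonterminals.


A nonterminal is nullable iff some alternative derives ε (directly, or every symbol in it is nullable)
Nullable: {}


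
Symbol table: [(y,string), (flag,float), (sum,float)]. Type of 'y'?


Lookup 'y' → type string


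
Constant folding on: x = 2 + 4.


2 + 4 = 6 at compile time
Optimized: x = 6


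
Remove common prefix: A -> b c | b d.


Common prefix: 'b'
Factored: A -> b A', A' -> c | d


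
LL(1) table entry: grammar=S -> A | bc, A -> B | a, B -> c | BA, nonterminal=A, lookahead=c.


For [A, c]: 'c' ∈ FIRST(B)
Entry: A -> B


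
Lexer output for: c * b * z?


Scan left to right, longest-match per lexeme
Tokens: ID(c), OP(*), ID(b), OP(*), ID(z)


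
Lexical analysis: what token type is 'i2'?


Pattern: letter/underscore followed by alphanumerics, not a keyword
Type: IDENTIFIER


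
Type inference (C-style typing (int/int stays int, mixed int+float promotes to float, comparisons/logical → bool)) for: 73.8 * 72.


Operand types: float * int
Rule: mixed int/float promotes to float; int/int stays int
Result type: float


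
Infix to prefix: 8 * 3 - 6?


left-to-right (same/higher precedence on left): tree is (- (* 8 3) 6)
Prefix: - * 8 3 6


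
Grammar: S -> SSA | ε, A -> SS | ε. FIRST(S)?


Per alternative of S: FIRST(SSA) = {ε}; FIRST(ε) = {ε}
FIRST(S) = {ε}


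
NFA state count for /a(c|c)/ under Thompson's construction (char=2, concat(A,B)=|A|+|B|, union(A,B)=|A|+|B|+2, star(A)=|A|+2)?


Syntax tree has 3 char leaf(s), 1 union(s), 0 star(s)
chars contribute 3×2 = 6; each union adds +2; each star adds +2
Total: 6 + 2 + 0 = 8 states


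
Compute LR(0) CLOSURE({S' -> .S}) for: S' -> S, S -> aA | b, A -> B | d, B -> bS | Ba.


Start: S' -> .S
For each item with dot before a nonterminal B, add B -> .γ for every B-production
Closure: [S' -> .S, S -> .aA, S -> .b]


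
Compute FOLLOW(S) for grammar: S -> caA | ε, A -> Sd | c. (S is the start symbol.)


$ ∈ FOLLOW(S). For each A -> αBβ: add FIRST(β)\{ε} to FOLLOW(B); if β nullable, add FOLLOW(A).
FOLLOW(S) = {$, d}


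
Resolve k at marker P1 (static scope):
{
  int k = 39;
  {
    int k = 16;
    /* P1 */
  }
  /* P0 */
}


k declared in the same block as P1
k = 16


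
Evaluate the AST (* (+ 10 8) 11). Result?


Evaluate inner: (+ 10 8) = 18
Evaluate root: (* 18 11) = 198
Result: 198


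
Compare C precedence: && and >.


'>' is relational (level 7); '&&' is logical AND (level 2)
Higher level binds tighter
'>' has higher precedence than '&&'


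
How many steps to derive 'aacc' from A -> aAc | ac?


Derivation: A => aAc => aacc
Steps: 2


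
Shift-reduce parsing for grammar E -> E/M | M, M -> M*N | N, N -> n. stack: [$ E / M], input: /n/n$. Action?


handle 'E/M' on top; lookahead ∈ FOLLOW(E) = {/, $}
Action: reduce (E -> E/M)


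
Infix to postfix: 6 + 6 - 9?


Left to right (same or higher precedence on left)
Postfix: 6 6 + 9 -


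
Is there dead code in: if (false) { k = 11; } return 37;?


condition is constant false, so the whole block is unreachable
Dead: 'if (false) { k = 11; }'


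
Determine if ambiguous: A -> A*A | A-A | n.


'n*n-n' has two parse trees (no precedence encoded between * and -)
Ambiguous


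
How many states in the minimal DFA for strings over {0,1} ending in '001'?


Track the longest suffix of input matching a prefix of '001': 4 classes (prefixes of length 0..3)
Minimal DFA: 4 states


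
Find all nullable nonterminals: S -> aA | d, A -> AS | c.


A nonterminal is nullable iff some alternative derives ε (directly, or every symbol in it is nullable)
Nullable: {}


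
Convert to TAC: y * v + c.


Break into single-operator statements:
t1 = y * v
t2 = t1 + c


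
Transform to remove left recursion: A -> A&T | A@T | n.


Left-recursive alternatives: A&T, A@T; non-recursive: n
Introduce A': A -> nA', A' -> &TA' | @TA' | ε


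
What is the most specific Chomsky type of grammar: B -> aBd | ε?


Single nonterminal LHS, but a^n d^n is not regular
Classification: Type 2 (Context-Free)


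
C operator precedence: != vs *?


'*' is multiplicative (level 10); '!=' is equality (level 6)
Higher level binds tighter
'*' has higher precedence than '!='


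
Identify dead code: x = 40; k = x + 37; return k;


x is read by k's definition; k is returned
No dead code


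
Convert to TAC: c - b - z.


Break into single-operator statements:
t1 = c - b
t2 = t1 - z


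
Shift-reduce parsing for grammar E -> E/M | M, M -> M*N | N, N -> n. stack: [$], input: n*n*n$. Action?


no handle on stack; shift 'n'
Action: shift


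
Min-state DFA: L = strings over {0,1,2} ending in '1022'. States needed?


Track the longest suffix of input matching a prefix of '1022': 5 classes (prefixes of length 0..4)
Minimal DFA: 5 states


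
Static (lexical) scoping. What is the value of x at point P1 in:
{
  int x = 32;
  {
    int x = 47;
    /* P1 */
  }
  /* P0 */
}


x declared in the same block as P1
x = 47


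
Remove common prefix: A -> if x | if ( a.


Common prefix: 'if'
Factored: A -> if A', A' -> x | ( a


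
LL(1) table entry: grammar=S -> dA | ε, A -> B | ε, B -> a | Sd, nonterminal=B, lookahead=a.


For [B, a]: 'a' ∈ FIRST(a)
Entry: B -> a


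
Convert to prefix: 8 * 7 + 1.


left-to-right (same/higher precedence on left): tree is (+ (* 8 7) 1)
Prefix: + * 8 7 1


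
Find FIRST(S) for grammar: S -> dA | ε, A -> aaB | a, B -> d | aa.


Per alternative of S: FIRST(dA) = {d}; FIRST(ε) = {ε}
FIRST(S) = {d, ε}


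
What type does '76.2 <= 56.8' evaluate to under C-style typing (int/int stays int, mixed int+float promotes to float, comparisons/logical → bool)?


Operand types: float <= float
Rule: comparison yields bool
Result type: bool


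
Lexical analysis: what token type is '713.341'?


Pattern: digits with a decimal point
Type: FLOAT_LITERAL


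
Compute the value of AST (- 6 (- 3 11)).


Evaluate inner: (- 3 11) = -8
Evaluate root: (- 6 -8) = 14
Result: 14


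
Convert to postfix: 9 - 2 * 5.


* has higher precedence, evaluate 2*5 first
Postfix: 9 2 5 * -


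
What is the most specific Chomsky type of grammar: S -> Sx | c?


Left-linear: every RHS is a terminal or one nonterminal followed by a terminal
Classification: Type 3 (Regular)


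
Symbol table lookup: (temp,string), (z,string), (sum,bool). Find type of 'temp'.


Lookup 'temp' → type string


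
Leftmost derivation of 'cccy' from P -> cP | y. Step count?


Derivation: P => cP => ccP => cccP => cccy
Steps: 4


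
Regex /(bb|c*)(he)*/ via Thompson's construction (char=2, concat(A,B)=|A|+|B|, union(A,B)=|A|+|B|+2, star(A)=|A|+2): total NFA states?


Syntax tree has 5 char leaf(s), 1 union(s), 2 star(s)
chars contribute 5×2 = 10; each union adds +2; each star adds +2
Total: 10 + 2 + 4 = 16 states


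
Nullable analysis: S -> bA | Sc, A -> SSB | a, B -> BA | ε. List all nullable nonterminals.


A nonterminal is nullable iff some alternative derives ε (directly, or every symbol in it is nullable)
Nullable: {B}


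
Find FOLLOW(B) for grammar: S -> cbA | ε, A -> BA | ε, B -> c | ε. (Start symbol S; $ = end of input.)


$ ∈ FOLLOW(S). For each A -> αBβ: add FIRST(β)\{ε} to FOLLOW(B); if β nullable, add FOLLOW(A).
FOLLOW(B) = {$, c}


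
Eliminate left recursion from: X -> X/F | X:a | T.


Left-recursive alternatives: X/F, X:a; non-recursive: T
Introduce X': X -> TX', X' -> /FX' | :aX' | ε


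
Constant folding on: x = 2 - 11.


2 - 11 = -9 at compile time
Optimized: x = -9


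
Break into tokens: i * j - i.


Scan left to right, longest-match per lexeme
Tokens: ID(i), OP(*), ID(j), OP(-), ID(i)


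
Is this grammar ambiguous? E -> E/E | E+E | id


'id/id+id' has two parse trees (no precedence encoded between / and +)
Ambiguous


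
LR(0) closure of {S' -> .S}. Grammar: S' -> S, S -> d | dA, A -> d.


Start: S' -> .S
For each item with dot before a nonterminal B, add B -> .γ for every B-production
Closure: [S' -> .S, S -> .d, S -> .dA]


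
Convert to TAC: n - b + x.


Break into single-operator statements:
t1 = n - b
t2 = t1 + x


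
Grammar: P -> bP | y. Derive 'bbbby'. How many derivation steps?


Derivation: P => bP => bbP => bbbP => bbbbP => bbbby
Steps: 5


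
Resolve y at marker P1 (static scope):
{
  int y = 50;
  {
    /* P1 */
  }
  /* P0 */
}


P1's block does not declare y; resolves to the enclosing declaration at depth 0
y = 50


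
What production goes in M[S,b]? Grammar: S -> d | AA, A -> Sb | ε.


For [S, b]: 'b' ∈ FIRST(AA)
Entry: S -> AA


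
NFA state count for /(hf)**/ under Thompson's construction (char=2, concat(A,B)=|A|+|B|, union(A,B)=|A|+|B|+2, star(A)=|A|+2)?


Syntax tree has 2 char leaf(s), 0 union(s), 2 star(s)
chars contribute 2×2 = 4; each union adds +2; each star adds +2
Total: 4 + 0 + 4 = 8 states


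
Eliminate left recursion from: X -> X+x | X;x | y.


Left-recursive alternatives: X+x, X;x; non-recursive: y
Introduce X': X -> yX', X' -> +xX' | ;xX' | ε


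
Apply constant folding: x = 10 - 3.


10 - 3 = 7 at compile time
Optimized: x = 7


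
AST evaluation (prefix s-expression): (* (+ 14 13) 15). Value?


Evaluate inner: (+ 14 13) = 27
Evaluate root: (* 27 15) = 405
Result: 405


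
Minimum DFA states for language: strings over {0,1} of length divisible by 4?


Track length mod 4: states 0..3, accept at 0
Minimal DFA: 4 states


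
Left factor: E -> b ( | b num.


Common prefix: 'b'
Factored: E -> b E', E' -> ( | num


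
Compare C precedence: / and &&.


'/' is multiplicative (level 10); '&&' is logical AND (level 2)
Higher level binds tighter
'/' has higher precedence than '&&'


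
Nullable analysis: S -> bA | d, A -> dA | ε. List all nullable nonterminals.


A nonterminal is nullable iff some alternative derives ε (directly, or every symbol in it is nullable)
Nullable: {A}


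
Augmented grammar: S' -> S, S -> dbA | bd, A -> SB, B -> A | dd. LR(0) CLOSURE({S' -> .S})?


Start: S' -> .S
For each item with dot before a nonterminal B, add B -> .γ for every B-production
Closure: [S' -> .S, S -> .dbA, S -> .bd]


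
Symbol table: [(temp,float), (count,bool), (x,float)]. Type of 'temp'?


Lookup 'temp' → type float


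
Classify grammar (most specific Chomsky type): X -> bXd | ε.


Single nonterminal LHS, but b^n d^n is not regular
Classification: Type 2 (Context-Free)


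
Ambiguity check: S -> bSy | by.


balanced b^n…y^n: each string has a unique parse
Unambiguous


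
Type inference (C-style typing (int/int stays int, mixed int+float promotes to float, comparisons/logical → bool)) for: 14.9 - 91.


Operand types: float - int
Rule: mixed int/float promotes to float; int/int stays int
Result type: float


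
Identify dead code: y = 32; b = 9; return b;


y is assigned but never read
Dead: 'y = 32'


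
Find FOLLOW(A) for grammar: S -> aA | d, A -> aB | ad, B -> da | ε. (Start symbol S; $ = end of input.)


$ ∈ FOLLOW(S). For each A -> αBβ: add FIRST(β)\{ε} to FOLLOW(B); if β nullable, add FOLLOW(A).
FOLLOW(A) = {$}


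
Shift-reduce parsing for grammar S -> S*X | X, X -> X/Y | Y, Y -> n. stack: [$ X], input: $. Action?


lookahead ∉ {/} so X won't extend; reduce S -> X
Action: reduce (S -> X)


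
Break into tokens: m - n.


Scan left to right, longest-match per lexeme
Tokens: ID(m), OP(-), ID(n)


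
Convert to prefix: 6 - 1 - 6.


left-to-right (same/higher precedence on left): tree is (- (- 6 1) 6)
Prefix: - - 6 1 6


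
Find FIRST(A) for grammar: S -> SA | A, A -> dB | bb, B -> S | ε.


Per alternative of A: FIRST(dB) = {d}; FIRST(bb) = {b}
FIRST(A) = {b, d}


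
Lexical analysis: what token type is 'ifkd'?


Pattern: letter/underscore followed by alphanumerics, not a keyword
Type: IDENTIFIER


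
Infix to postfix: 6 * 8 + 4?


Left to right (same or higher precedence on left)
Postfix: 6 8 * 4 +


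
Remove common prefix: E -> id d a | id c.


Common prefix: 'id'
Factored: E -> id E', E' -> d a | c


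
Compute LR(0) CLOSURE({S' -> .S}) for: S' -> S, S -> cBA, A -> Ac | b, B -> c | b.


Start: S' -> .S
For each item with dot before a nonterminal B, add B -> .γ for every B-production
Closure: [S' -> .S, S -> .cBA]


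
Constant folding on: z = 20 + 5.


20 + 5 = 25 at compile time
Optimized: z = 25


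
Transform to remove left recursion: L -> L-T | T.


Left-recursive alternatives: L-T; non-recursive: T
Introduce L': L -> TL', L' -> -TL' | ε


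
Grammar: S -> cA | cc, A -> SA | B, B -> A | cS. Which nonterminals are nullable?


A nonterminal is nullable iff some alternative derives ε (directly, or every symbol in it is nullable)
Nullable: {}


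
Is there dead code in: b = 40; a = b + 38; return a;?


b is read by a's definition; a is returned
No dead code


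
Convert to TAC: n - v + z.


Break into single-operator statements:
t1 = n - v
t2 = t1 + z


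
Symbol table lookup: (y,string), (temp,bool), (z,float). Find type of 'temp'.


Lookup 'temp' → type bool


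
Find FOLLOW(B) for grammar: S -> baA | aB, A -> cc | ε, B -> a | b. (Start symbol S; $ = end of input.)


$ ∈ FOLLOW(S). For each A -> αBβ: add FIRST(β)\{ε} to FOLLOW(B); if β nullable, add FOLLOW(A).
FOLLOW(B) = {$}


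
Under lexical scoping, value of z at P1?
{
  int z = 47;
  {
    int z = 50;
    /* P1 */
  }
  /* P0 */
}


z declared in the same block as P1
z = 50


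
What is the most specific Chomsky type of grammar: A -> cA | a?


Right-linear: every RHS is a terminal or a terminal followed by one nonterminal
Classification: Type 3 (Regular)


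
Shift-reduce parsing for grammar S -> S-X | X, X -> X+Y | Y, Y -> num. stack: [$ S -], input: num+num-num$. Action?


no handle ('S-' is not any RHS); shift 'num'
Action: shift


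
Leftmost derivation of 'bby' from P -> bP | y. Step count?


Derivation: P => bP => bbP => bby
Steps: 3


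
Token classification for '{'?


Pattern: delimiter/punctuation
Type: PUNCTUATION


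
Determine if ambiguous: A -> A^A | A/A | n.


'n^n/n' has two parse trees (no precedence encoded between ^ and /)
Ambiguous


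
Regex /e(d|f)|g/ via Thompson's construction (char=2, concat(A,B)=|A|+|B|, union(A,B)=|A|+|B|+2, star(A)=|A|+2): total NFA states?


Syntax tree has 4 char leaf(s), 2 union(s), 0 star(s)
chars contribute 4×2 = 8; each union adds +2; each star adds +2
Total: 8 + 4 + 0 = 12 states


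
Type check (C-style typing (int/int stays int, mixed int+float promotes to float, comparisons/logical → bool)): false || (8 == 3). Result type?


Operand types: bool || bool
Rule: logical operators take bool operands and yield bool
Result type: bool


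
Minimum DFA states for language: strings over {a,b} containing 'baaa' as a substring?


KMP-style automaton: 4 progress states + 1 absorbing accept = 5
Minimal DFA: 5 states


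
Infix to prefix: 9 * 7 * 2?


left-to-right (same/higher precedence on left): tree is (* (* 9 7) 2)
Prefix: * * 9 7 2


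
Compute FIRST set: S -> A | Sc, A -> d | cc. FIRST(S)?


Per alternative of S: FIRST(A) = {c, d}; FIRST(Sc) = {c, d}
FIRST(S) = {c, d}


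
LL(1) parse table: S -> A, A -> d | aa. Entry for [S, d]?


For [S, d]: 'd' ∈ FIRST(A)
Entry: S -> A


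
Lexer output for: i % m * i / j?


Scan left to right, longest-match per lexeme
Tokens: ID(i), OP(%), ID(m), OP(*), ID(i), OP(/), ID(j)


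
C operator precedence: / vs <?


'/' is multiplicative (level 10); '<' is relational (level 7)
Higher level binds tighter
'/' has higher precedence than '<'


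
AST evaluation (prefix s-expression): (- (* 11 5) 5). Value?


Evaluate inner: (* 11 5) = 55
Evaluate root: (- 55 5) = 50
Result: 50


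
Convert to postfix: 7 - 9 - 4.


Left to right (same or higher precedence on left)
Postfix: 7 9 - 4 -


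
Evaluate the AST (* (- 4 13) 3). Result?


Evaluate inner: (- 4 13) = -9
Evaluate root: (* -9 3) = -27
Result: -27


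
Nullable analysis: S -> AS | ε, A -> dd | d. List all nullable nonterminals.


A nonterminal is nullable iff some alternative derives ε (directly, or every symbol in it is nullable)
Nullable: {S}


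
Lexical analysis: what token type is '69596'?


Pattern: digits only
Type: INTEGER_LITERAL


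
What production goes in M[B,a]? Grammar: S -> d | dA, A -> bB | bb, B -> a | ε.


For [B, a]: 'a' ∈ FIRST(a)
Entry: B -> a


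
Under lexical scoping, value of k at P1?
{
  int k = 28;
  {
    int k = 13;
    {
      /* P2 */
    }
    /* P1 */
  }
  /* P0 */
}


k declared in the same block as P1
k = 13


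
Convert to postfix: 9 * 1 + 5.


Left to right (same or higher precedence on left)
Postfix: 9 1 * 5 +


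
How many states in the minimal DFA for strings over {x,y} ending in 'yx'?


Track the longest suffix of input matching a prefix of 'yx': 3 classes (prefixes of length 0..2)
Minimal DFA: 3 states


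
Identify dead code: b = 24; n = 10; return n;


b is assigned but never read
Dead: 'b = 24'


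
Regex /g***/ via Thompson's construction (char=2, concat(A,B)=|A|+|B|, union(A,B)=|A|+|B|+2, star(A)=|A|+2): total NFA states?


Syntax tree has 1 char leaf(s), 0 union(s), 3 star(s)
chars contribute 1×2 = 2; each union adds +2; each star adds +2
Total: 2 + 0 + 6 = 8 states


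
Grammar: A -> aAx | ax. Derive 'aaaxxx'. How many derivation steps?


Derivation: A => aAx => aaAxx => aaaxxx
Steps: 3


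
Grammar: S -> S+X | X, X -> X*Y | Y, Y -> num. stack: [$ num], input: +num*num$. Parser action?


'num' on top is the handle for Y -> num
Action: reduce (Y -> num)


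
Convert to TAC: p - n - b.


Break into single-operator statements:
t1 = p - n
t2 = t1 - b


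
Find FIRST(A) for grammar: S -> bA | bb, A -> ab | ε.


Per alternative of A: FIRST(ab) = {a}; FIRST(ε) = {ε}
FIRST(A) = {a, ε}


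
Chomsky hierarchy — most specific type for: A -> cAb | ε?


Single nonterminal LHS, but c^n b^n is not regular
Classification: Type 2 (Context-Free)


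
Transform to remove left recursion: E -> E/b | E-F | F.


Left-recursive alternatives: E/b, E-F; non-recursive: F
Introduce E': E -> FE', E' -> /bE' | -FE' | ε


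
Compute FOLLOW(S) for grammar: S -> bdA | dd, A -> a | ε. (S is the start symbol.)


$ ∈ FOLLOW(S). For each A -> αBβ: add FIRST(β)\{ε} to FOLLOW(B); if β nullable, add FOLLOW(A).
FOLLOW(S) = {$}


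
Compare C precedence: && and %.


'%' is multiplicative (level 10); '&&' is logical AND (level 2)
Higher level binds tighter
'%' has higher precedence than '&&'


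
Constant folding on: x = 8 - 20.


8 - 20 = -12 at compile time
Optimized: x = -12


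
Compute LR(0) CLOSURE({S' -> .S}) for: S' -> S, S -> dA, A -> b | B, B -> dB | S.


Start: S' -> .S
For each item with dot before a nonterminal B, add B -> .γ for every B-production
Closure: [S' -> .S, S -> .dA]


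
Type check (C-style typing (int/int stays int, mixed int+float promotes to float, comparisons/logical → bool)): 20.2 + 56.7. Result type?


Operand types: float + float
Rule: mixed int/float promotes to float; int/int stays int
Result type: float


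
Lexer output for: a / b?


Scan left to right, longest-match per lexeme
Tokens: ID(a), OP(/), ID(b)


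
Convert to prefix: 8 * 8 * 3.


left-to-right (same/higher precedence on left): tree is (* (* 8 8) 3)
Prefix: * * 8 8 3


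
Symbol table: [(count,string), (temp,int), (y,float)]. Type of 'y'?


Lookup 'y' → type float


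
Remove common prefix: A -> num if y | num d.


Common prefix: 'num'
Factored: A -> num A', A' -> if y | d


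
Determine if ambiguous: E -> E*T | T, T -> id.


precedence layered via separate nonterminal T: deterministic
Unambiguous


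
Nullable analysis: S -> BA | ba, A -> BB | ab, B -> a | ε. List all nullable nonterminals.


A nonterminal is nullable iff some alternative derives ε (directly, or every symbol in it is nullable)
Nullable: {A, B, S}


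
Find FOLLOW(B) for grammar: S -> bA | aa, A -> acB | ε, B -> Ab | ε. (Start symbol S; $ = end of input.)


$ ∈ FOLLOW(S). For each A -> αBβ: add FIRST(β)\{ε} to FOLLOW(B); if β nullable, add FOLLOW(A).
FOLLOW(B) = {$, b}


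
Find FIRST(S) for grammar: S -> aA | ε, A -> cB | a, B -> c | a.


Per alternative of S: FIRST(aA) = {a}; FIRST(ε) = {ε}
FIRST(S) = {a, ε}


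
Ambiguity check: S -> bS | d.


right-linear, alternatives start with distinct terminals 'b' vs 'd': unique leftmost derivation
Unambiguous


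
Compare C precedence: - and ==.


'-' is additive (level 9); '==' is equality (level 6)
Higher level binds tighter
'-' has higher precedence than '=='


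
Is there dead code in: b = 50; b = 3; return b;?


first assignment to b is overwritten before any read
Dead: 'b = 50'


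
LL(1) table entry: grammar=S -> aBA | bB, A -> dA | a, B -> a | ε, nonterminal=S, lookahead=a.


For [S, a]: 'a' ∈ FIRST(aBA)
Entry: S -> aBA


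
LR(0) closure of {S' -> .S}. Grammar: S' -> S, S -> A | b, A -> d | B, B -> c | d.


Start: S' -> .S
For each item with dot before a nonterminal B, add B -> .γ for every B-production
Closure: [S' -> .S, S -> .A, S -> .b, A -> .d, A -> .B, B -> .c, B -> .d]
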